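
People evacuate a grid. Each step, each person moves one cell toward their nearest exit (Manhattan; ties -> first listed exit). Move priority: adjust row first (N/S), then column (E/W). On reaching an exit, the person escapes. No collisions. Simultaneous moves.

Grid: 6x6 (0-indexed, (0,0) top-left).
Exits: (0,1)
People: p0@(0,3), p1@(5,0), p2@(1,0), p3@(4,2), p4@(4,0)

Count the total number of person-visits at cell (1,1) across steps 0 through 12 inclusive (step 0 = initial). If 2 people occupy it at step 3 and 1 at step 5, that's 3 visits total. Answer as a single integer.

Step 0: p0@(0,3) p1@(5,0) p2@(1,0) p3@(4,2) p4@(4,0) -> at (1,1): 0 [-], cum=0
Step 1: p0@(0,2) p1@(4,0) p2@(0,0) p3@(3,2) p4@(3,0) -> at (1,1): 0 [-], cum=0
Step 2: p0@ESC p1@(3,0) p2@ESC p3@(2,2) p4@(2,0) -> at (1,1): 0 [-], cum=0
Step 3: p0@ESC p1@(2,0) p2@ESC p3@(1,2) p4@(1,0) -> at (1,1): 0 [-], cum=0
Step 4: p0@ESC p1@(1,0) p2@ESC p3@(0,2) p4@(0,0) -> at (1,1): 0 [-], cum=0
Step 5: p0@ESC p1@(0,0) p2@ESC p3@ESC p4@ESC -> at (1,1): 0 [-], cum=0
Step 6: p0@ESC p1@ESC p2@ESC p3@ESC p4@ESC -> at (1,1): 0 [-], cum=0
Total visits = 0

Answer: 0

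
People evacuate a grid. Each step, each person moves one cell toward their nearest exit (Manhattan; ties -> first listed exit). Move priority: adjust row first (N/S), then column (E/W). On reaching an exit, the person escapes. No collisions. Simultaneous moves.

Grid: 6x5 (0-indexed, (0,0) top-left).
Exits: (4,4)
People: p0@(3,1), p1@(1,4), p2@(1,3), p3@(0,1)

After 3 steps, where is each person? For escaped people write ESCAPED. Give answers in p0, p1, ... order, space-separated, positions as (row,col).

Step 1: p0:(3,1)->(4,1) | p1:(1,4)->(2,4) | p2:(1,3)->(2,3) | p3:(0,1)->(1,1)
Step 2: p0:(4,1)->(4,2) | p1:(2,4)->(3,4) | p2:(2,3)->(3,3) | p3:(1,1)->(2,1)
Step 3: p0:(4,2)->(4,3) | p1:(3,4)->(4,4)->EXIT | p2:(3,3)->(4,3) | p3:(2,1)->(3,1)

(4,3) ESCAPED (4,3) (3,1)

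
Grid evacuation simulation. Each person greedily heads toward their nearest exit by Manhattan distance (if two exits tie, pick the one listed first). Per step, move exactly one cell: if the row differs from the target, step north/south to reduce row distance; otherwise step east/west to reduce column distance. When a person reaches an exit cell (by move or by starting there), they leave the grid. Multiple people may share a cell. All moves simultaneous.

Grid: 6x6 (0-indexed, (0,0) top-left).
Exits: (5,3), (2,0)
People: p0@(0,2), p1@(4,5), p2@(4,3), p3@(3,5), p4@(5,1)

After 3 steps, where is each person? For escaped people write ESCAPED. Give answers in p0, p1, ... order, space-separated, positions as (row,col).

Step 1: p0:(0,2)->(1,2) | p1:(4,5)->(5,5) | p2:(4,3)->(5,3)->EXIT | p3:(3,5)->(4,5) | p4:(5,1)->(5,2)
Step 2: p0:(1,2)->(2,2) | p1:(5,5)->(5,4) | p2:escaped | p3:(4,5)->(5,5) | p4:(5,2)->(5,3)->EXIT
Step 3: p0:(2,2)->(2,1) | p1:(5,4)->(5,3)->EXIT | p2:escaped | p3:(5,5)->(5,4) | p4:escaped

(2,1) ESCAPED ESCAPED (5,4) ESCAPED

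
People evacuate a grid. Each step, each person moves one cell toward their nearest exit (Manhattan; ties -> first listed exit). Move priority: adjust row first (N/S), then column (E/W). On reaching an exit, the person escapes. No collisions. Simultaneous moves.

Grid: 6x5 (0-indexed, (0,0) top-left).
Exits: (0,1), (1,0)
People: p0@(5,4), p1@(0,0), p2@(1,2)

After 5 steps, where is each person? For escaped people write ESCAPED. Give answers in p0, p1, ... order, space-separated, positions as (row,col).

Step 1: p0:(5,4)->(4,4) | p1:(0,0)->(0,1)->EXIT | p2:(1,2)->(0,2)
Step 2: p0:(4,4)->(3,4) | p1:escaped | p2:(0,2)->(0,1)->EXIT
Step 3: p0:(3,4)->(2,4) | p1:escaped | p2:escaped
Step 4: p0:(2,4)->(1,4) | p1:escaped | p2:escaped
Step 5: p0:(1,4)->(0,4) | p1:escaped | p2:escaped

(0,4) ESCAPED ESCAPED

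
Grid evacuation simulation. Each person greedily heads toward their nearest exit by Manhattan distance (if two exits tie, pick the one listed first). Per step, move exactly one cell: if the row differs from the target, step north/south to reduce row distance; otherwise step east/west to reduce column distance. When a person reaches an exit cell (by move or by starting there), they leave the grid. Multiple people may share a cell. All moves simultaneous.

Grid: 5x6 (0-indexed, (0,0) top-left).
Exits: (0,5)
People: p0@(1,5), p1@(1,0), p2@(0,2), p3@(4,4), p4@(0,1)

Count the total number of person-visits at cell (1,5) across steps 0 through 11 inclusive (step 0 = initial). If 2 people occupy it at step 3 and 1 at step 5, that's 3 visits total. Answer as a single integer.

Step 0: p0@(1,5) p1@(1,0) p2@(0,2) p3@(4,4) p4@(0,1) -> at (1,5): 1 [p0], cum=1
Step 1: p0@ESC p1@(0,0) p2@(0,3) p3@(3,4) p4@(0,2) -> at (1,5): 0 [-], cum=1
Step 2: p0@ESC p1@(0,1) p2@(0,4) p3@(2,4) p4@(0,3) -> at (1,5): 0 [-], cum=1
Step 3: p0@ESC p1@(0,2) p2@ESC p3@(1,4) p4@(0,4) -> at (1,5): 0 [-], cum=1
Step 4: p0@ESC p1@(0,3) p2@ESC p3@(0,4) p4@ESC -> at (1,5): 0 [-], cum=1
Step 5: p0@ESC p1@(0,4) p2@ESC p3@ESC p4@ESC -> at (1,5): 0 [-], cum=1
Step 6: p0@ESC p1@ESC p2@ESC p3@ESC p4@ESC -> at (1,5): 0 [-], cum=1
Total visits = 1

Answer: 1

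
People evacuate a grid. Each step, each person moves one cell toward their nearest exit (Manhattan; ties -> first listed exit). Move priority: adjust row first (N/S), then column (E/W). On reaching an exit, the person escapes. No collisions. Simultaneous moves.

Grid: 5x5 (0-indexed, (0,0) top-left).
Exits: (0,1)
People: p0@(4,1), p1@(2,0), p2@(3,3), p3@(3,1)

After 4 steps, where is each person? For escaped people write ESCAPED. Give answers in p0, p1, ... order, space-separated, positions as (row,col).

Step 1: p0:(4,1)->(3,1) | p1:(2,0)->(1,0) | p2:(3,3)->(2,3) | p3:(3,1)->(2,1)
Step 2: p0:(3,1)->(2,1) | p1:(1,0)->(0,0) | p2:(2,3)->(1,3) | p3:(2,1)->(1,1)
Step 3: p0:(2,1)->(1,1) | p1:(0,0)->(0,1)->EXIT | p2:(1,3)->(0,3) | p3:(1,1)->(0,1)->EXIT
Step 4: p0:(1,1)->(0,1)->EXIT | p1:escaped | p2:(0,3)->(0,2) | p3:escaped

ESCAPED ESCAPED (0,2) ESCAPED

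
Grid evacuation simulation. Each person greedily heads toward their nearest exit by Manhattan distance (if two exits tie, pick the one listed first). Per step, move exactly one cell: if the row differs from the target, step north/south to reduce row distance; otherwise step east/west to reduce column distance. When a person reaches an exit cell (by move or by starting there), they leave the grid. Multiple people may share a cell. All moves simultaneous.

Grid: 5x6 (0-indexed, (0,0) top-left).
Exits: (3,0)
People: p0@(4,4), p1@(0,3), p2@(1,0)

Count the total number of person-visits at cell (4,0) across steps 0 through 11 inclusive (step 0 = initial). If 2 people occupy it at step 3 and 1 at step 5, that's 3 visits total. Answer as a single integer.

Step 0: p0@(4,4) p1@(0,3) p2@(1,0) -> at (4,0): 0 [-], cum=0
Step 1: p0@(3,4) p1@(1,3) p2@(2,0) -> at (4,0): 0 [-], cum=0
Step 2: p0@(3,3) p1@(2,3) p2@ESC -> at (4,0): 0 [-], cum=0
Step 3: p0@(3,2) p1@(3,3) p2@ESC -> at (4,0): 0 [-], cum=0
Step 4: p0@(3,1) p1@(3,2) p2@ESC -> at (4,0): 0 [-], cum=0
Step 5: p0@ESC p1@(3,1) p2@ESC -> at (4,0): 0 [-], cum=0
Step 6: p0@ESC p1@ESC p2@ESC -> at (4,0): 0 [-], cum=0
Total visits = 0

Answer: 0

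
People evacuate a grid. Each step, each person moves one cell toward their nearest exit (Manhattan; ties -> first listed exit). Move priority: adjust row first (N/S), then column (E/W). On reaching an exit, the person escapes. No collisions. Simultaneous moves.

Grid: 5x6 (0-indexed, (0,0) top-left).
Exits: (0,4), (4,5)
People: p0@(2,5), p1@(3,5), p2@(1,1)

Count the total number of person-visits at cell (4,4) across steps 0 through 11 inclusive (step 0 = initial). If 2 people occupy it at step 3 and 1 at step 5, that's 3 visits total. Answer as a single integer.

Answer: 0

Derivation:
Step 0: p0@(2,5) p1@(3,5) p2@(1,1) -> at (4,4): 0 [-], cum=0
Step 1: p0@(3,5) p1@ESC p2@(0,1) -> at (4,4): 0 [-], cum=0
Step 2: p0@ESC p1@ESC p2@(0,2) -> at (4,4): 0 [-], cum=0
Step 3: p0@ESC p1@ESC p2@(0,3) -> at (4,4): 0 [-], cum=0
Step 4: p0@ESC p1@ESC p2@ESC -> at (4,4): 0 [-], cum=0
Total visits = 0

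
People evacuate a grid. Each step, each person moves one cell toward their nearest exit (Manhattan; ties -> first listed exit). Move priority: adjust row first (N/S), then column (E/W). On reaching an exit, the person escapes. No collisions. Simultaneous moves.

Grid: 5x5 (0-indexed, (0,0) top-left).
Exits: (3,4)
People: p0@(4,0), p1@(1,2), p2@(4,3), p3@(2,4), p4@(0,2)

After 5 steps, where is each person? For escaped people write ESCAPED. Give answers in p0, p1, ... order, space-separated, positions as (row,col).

Step 1: p0:(4,0)->(3,0) | p1:(1,2)->(2,2) | p2:(4,3)->(3,3) | p3:(2,4)->(3,4)->EXIT | p4:(0,2)->(1,2)
Step 2: p0:(3,0)->(3,1) | p1:(2,2)->(3,2) | p2:(3,3)->(3,4)->EXIT | p3:escaped | p4:(1,2)->(2,2)
Step 3: p0:(3,1)->(3,2) | p1:(3,2)->(3,3) | p2:escaped | p3:escaped | p4:(2,2)->(3,2)
Step 4: p0:(3,2)->(3,3) | p1:(3,3)->(3,4)->EXIT | p2:escaped | p3:escaped | p4:(3,2)->(3,3)
Step 5: p0:(3,3)->(3,4)->EXIT | p1:escaped | p2:escaped | p3:escaped | p4:(3,3)->(3,4)->EXIT

ESCAPED ESCAPED ESCAPED ESCAPED ESCAPED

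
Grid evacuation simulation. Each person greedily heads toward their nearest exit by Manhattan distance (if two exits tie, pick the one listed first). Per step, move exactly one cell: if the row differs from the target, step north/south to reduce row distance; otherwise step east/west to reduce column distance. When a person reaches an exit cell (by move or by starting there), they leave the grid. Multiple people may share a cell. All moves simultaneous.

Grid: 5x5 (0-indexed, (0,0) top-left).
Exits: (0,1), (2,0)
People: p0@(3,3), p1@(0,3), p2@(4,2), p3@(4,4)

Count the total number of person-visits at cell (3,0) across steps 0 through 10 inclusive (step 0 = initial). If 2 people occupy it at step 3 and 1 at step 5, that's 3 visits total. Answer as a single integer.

Answer: 0

Derivation:
Step 0: p0@(3,3) p1@(0,3) p2@(4,2) p3@(4,4) -> at (3,0): 0 [-], cum=0
Step 1: p0@(2,3) p1@(0,2) p2@(3,2) p3@(3,4) -> at (3,0): 0 [-], cum=0
Step 2: p0@(2,2) p1@ESC p2@(2,2) p3@(2,4) -> at (3,0): 0 [-], cum=0
Step 3: p0@(2,1) p1@ESC p2@(2,1) p3@(2,3) -> at (3,0): 0 [-], cum=0
Step 4: p0@ESC p1@ESC p2@ESC p3@(2,2) -> at (3,0): 0 [-], cum=0
Step 5: p0@ESC p1@ESC p2@ESC p3@(2,1) -> at (3,0): 0 [-], cum=0
Step 6: p0@ESC p1@ESC p2@ESC p3@ESC -> at (3,0): 0 [-], cum=0
Total visits = 0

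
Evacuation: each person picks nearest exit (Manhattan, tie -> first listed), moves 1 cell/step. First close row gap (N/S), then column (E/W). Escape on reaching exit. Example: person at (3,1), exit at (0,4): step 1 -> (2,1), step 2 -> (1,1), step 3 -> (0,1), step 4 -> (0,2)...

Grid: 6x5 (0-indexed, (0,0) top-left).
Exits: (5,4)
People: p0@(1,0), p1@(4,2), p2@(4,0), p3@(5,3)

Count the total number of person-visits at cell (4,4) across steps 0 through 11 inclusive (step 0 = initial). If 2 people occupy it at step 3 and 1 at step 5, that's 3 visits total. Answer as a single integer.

Answer: 0

Derivation:
Step 0: p0@(1,0) p1@(4,2) p2@(4,0) p3@(5,3) -> at (4,4): 0 [-], cum=0
Step 1: p0@(2,0) p1@(5,2) p2@(5,0) p3@ESC -> at (4,4): 0 [-], cum=0
Step 2: p0@(3,0) p1@(5,3) p2@(5,1) p3@ESC -> at (4,4): 0 [-], cum=0
Step 3: p0@(4,0) p1@ESC p2@(5,2) p3@ESC -> at (4,4): 0 [-], cum=0
Step 4: p0@(5,0) p1@ESC p2@(5,3) p3@ESC -> at (4,4): 0 [-], cum=0
Step 5: p0@(5,1) p1@ESC p2@ESC p3@ESC -> at (4,4): 0 [-], cum=0
Step 6: p0@(5,2) p1@ESC p2@ESC p3@ESC -> at (4,4): 0 [-], cum=0
Step 7: p0@(5,3) p1@ESC p2@ESC p3@ESC -> at (4,4): 0 [-], cum=0
Step 8: p0@ESC p1@ESC p2@ESC p3@ESC -> at (4,4): 0 [-], cum=0
Total visits = 0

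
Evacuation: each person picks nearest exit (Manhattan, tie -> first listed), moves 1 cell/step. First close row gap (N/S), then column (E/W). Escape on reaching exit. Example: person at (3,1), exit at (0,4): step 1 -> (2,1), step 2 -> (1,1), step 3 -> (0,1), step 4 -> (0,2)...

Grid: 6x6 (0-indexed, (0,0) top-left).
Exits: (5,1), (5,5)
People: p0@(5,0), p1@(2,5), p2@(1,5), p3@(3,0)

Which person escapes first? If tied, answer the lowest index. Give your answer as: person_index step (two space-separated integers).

Step 1: p0:(5,0)->(5,1)->EXIT | p1:(2,5)->(3,5) | p2:(1,5)->(2,5) | p3:(3,0)->(4,0)
Step 2: p0:escaped | p1:(3,5)->(4,5) | p2:(2,5)->(3,5) | p3:(4,0)->(5,0)
Step 3: p0:escaped | p1:(4,5)->(5,5)->EXIT | p2:(3,5)->(4,5) | p3:(5,0)->(5,1)->EXIT
Step 4: p0:escaped | p1:escaped | p2:(4,5)->(5,5)->EXIT | p3:escaped
Exit steps: [1, 3, 4, 3]
First to escape: p0 at step 1

Answer: 0 1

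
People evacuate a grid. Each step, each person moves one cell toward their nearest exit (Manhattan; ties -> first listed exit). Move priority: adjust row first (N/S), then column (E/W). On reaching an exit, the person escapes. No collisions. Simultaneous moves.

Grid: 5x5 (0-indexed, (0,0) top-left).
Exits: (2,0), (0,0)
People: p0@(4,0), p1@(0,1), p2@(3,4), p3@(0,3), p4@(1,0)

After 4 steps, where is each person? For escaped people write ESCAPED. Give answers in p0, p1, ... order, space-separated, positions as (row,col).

Step 1: p0:(4,0)->(3,0) | p1:(0,1)->(0,0)->EXIT | p2:(3,4)->(2,4) | p3:(0,3)->(0,2) | p4:(1,0)->(2,0)->EXIT
Step 2: p0:(3,0)->(2,0)->EXIT | p1:escaped | p2:(2,4)->(2,3) | p3:(0,2)->(0,1) | p4:escaped
Step 3: p0:escaped | p1:escaped | p2:(2,3)->(2,2) | p3:(0,1)->(0,0)->EXIT | p4:escaped
Step 4: p0:escaped | p1:escaped | p2:(2,2)->(2,1) | p3:escaped | p4:escaped

ESCAPED ESCAPED (2,1) ESCAPED ESCAPED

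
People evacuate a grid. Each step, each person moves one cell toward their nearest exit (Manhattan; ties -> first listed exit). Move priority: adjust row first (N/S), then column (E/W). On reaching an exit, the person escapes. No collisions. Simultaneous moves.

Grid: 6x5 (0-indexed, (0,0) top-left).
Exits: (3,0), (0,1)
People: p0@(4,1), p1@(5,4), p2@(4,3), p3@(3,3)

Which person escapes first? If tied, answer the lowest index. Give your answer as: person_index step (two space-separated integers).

Step 1: p0:(4,1)->(3,1) | p1:(5,4)->(4,4) | p2:(4,3)->(3,3) | p3:(3,3)->(3,2)
Step 2: p0:(3,1)->(3,0)->EXIT | p1:(4,4)->(3,4) | p2:(3,3)->(3,2) | p3:(3,2)->(3,1)
Step 3: p0:escaped | p1:(3,4)->(3,3) | p2:(3,2)->(3,1) | p3:(3,1)->(3,0)->EXIT
Step 4: p0:escaped | p1:(3,3)->(3,2) | p2:(3,1)->(3,0)->EXIT | p3:escaped
Step 5: p0:escaped | p1:(3,2)->(3,1) | p2:escaped | p3:escaped
Step 6: p0:escaped | p1:(3,1)->(3,0)->EXIT | p2:escaped | p3:escaped
Exit steps: [2, 6, 4, 3]
First to escape: p0 at step 2

Answer: 0 2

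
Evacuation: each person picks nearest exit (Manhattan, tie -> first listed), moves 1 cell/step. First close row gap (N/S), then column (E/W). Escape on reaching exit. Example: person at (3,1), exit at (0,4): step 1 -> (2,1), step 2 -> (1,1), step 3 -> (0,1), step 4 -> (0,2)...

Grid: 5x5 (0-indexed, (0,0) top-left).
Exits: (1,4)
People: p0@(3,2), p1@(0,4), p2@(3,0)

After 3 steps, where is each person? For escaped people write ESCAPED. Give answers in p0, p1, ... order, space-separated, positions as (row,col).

Step 1: p0:(3,2)->(2,2) | p1:(0,4)->(1,4)->EXIT | p2:(3,0)->(2,0)
Step 2: p0:(2,2)->(1,2) | p1:escaped | p2:(2,0)->(1,0)
Step 3: p0:(1,2)->(1,3) | p1:escaped | p2:(1,0)->(1,1)

(1,3) ESCAPED (1,1)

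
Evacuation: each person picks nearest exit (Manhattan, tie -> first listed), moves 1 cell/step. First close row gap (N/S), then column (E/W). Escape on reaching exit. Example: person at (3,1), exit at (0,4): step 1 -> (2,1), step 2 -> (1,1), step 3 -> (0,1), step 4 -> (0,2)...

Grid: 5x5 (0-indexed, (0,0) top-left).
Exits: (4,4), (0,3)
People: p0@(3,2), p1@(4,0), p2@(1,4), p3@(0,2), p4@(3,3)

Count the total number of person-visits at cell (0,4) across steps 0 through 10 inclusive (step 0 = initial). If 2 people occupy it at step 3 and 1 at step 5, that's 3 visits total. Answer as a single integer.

Step 0: p0@(3,2) p1@(4,0) p2@(1,4) p3@(0,2) p4@(3,3) -> at (0,4): 0 [-], cum=0
Step 1: p0@(4,2) p1@(4,1) p2@(0,4) p3@ESC p4@(4,3) -> at (0,4): 1 [p2], cum=1
Step 2: p0@(4,3) p1@(4,2) p2@ESC p3@ESC p4@ESC -> at (0,4): 0 [-], cum=1
Step 3: p0@ESC p1@(4,3) p2@ESC p3@ESC p4@ESC -> at (0,4): 0 [-], cum=1
Step 4: p0@ESC p1@ESC p2@ESC p3@ESC p4@ESC -> at (0,4): 0 [-], cum=1
Total visits = 1

Answer: 1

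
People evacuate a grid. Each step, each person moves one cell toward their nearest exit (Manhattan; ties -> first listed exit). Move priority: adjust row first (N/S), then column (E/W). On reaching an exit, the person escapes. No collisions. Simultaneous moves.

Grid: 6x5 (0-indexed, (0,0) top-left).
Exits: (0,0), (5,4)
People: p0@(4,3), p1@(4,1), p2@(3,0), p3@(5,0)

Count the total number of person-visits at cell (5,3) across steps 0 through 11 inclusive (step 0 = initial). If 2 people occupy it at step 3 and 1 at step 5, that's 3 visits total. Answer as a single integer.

Step 0: p0@(4,3) p1@(4,1) p2@(3,0) p3@(5,0) -> at (5,3): 0 [-], cum=0
Step 1: p0@(5,3) p1@(5,1) p2@(2,0) p3@(5,1) -> at (5,3): 1 [p0], cum=1
Step 2: p0@ESC p1@(5,2) p2@(1,0) p3@(5,2) -> at (5,3): 0 [-], cum=1
Step 3: p0@ESC p1@(5,3) p2@ESC p3@(5,3) -> at (5,3): 2 [p1,p3], cum=3
Step 4: p0@ESC p1@ESC p2@ESC p3@ESC -> at (5,3): 0 [-], cum=3
Total visits = 3

Answer: 3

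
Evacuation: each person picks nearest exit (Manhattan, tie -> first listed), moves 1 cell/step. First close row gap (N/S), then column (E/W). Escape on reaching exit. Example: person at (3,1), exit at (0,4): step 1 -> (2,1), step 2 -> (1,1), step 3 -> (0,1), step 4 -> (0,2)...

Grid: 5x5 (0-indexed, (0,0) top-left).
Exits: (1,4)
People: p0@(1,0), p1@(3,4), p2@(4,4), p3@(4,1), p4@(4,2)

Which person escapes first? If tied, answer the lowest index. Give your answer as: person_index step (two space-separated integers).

Answer: 1 2

Derivation:
Step 1: p0:(1,0)->(1,1) | p1:(3,4)->(2,4) | p2:(4,4)->(3,4) | p3:(4,1)->(3,1) | p4:(4,2)->(3,2)
Step 2: p0:(1,1)->(1,2) | p1:(2,4)->(1,4)->EXIT | p2:(3,4)->(2,4) | p3:(3,1)->(2,1) | p4:(3,2)->(2,2)
Step 3: p0:(1,2)->(1,3) | p1:escaped | p2:(2,4)->(1,4)->EXIT | p3:(2,1)->(1,1) | p4:(2,2)->(1,2)
Step 4: p0:(1,3)->(1,4)->EXIT | p1:escaped | p2:escaped | p3:(1,1)->(1,2) | p4:(1,2)->(1,3)
Step 5: p0:escaped | p1:escaped | p2:escaped | p3:(1,2)->(1,3) | p4:(1,3)->(1,4)->EXIT
Step 6: p0:escaped | p1:escaped | p2:escaped | p3:(1,3)->(1,4)->EXIT | p4:escaped
Exit steps: [4, 2, 3, 6, 5]
First to escape: p1 at step 2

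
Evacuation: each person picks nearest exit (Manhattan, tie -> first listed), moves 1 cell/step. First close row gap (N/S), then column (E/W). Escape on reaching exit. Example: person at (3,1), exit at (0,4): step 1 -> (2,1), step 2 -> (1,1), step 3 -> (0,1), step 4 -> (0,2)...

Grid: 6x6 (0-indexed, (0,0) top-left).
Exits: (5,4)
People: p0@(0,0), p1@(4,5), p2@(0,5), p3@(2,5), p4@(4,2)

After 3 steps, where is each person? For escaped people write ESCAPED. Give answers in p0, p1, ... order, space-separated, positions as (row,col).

Step 1: p0:(0,0)->(1,0) | p1:(4,5)->(5,5) | p2:(0,5)->(1,5) | p3:(2,5)->(3,5) | p4:(4,2)->(5,2)
Step 2: p0:(1,0)->(2,0) | p1:(5,5)->(5,4)->EXIT | p2:(1,5)->(2,5) | p3:(3,5)->(4,5) | p4:(5,2)->(5,3)
Step 3: p0:(2,0)->(3,0) | p1:escaped | p2:(2,5)->(3,5) | p3:(4,5)->(5,5) | p4:(5,3)->(5,4)->EXIT

(3,0) ESCAPED (3,5) (5,5) ESCAPED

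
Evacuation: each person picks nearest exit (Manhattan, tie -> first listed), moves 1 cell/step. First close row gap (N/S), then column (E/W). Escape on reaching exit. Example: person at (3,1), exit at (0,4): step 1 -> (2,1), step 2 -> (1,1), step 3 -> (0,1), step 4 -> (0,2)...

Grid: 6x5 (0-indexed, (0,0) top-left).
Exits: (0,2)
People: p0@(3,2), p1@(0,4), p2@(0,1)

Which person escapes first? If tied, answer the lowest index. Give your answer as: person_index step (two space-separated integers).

Step 1: p0:(3,2)->(2,2) | p1:(0,4)->(0,3) | p2:(0,1)->(0,2)->EXIT
Step 2: p0:(2,2)->(1,2) | p1:(0,3)->(0,2)->EXIT | p2:escaped
Step 3: p0:(1,2)->(0,2)->EXIT | p1:escaped | p2:escaped
Exit steps: [3, 2, 1]
First to escape: p2 at step 1

Answer: 2 1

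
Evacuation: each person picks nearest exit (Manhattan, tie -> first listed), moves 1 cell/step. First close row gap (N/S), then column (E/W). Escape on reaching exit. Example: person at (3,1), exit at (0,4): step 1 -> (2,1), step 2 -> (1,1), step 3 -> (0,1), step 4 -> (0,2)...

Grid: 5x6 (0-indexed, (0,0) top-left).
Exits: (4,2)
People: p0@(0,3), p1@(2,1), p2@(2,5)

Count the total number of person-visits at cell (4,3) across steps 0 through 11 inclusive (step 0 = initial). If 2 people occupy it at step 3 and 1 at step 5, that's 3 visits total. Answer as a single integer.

Answer: 2

Derivation:
Step 0: p0@(0,3) p1@(2,1) p2@(2,5) -> at (4,3): 0 [-], cum=0
Step 1: p0@(1,3) p1@(3,1) p2@(3,5) -> at (4,3): 0 [-], cum=0
Step 2: p0@(2,3) p1@(4,1) p2@(4,5) -> at (4,3): 0 [-], cum=0
Step 3: p0@(3,3) p1@ESC p2@(4,4) -> at (4,3): 0 [-], cum=0
Step 4: p0@(4,3) p1@ESC p2@(4,3) -> at (4,3): 2 [p0,p2], cum=2
Step 5: p0@ESC p1@ESC p2@ESC -> at (4,3): 0 [-], cum=2
Total visits = 2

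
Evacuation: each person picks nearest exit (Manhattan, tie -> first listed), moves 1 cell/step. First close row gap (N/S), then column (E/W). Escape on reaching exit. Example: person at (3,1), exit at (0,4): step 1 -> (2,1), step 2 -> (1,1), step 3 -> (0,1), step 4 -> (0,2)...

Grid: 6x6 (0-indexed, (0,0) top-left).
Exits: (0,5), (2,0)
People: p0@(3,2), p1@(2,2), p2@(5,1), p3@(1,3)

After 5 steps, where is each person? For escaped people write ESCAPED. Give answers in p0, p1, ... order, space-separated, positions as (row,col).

Step 1: p0:(3,2)->(2,2) | p1:(2,2)->(2,1) | p2:(5,1)->(4,1) | p3:(1,3)->(0,3)
Step 2: p0:(2,2)->(2,1) | p1:(2,1)->(2,0)->EXIT | p2:(4,1)->(3,1) | p3:(0,3)->(0,4)
Step 3: p0:(2,1)->(2,0)->EXIT | p1:escaped | p2:(3,1)->(2,1) | p3:(0,4)->(0,5)->EXIT
Step 4: p0:escaped | p1:escaped | p2:(2,1)->(2,0)->EXIT | p3:escaped

ESCAPED ESCAPED ESCAPED ESCAPED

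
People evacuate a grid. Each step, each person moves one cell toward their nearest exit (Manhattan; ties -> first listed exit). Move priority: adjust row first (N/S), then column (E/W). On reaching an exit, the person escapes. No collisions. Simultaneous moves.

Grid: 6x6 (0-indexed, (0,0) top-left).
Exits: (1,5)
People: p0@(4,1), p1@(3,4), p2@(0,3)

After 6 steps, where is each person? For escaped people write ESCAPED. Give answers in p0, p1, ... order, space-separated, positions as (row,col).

Step 1: p0:(4,1)->(3,1) | p1:(3,4)->(2,4) | p2:(0,3)->(1,3)
Step 2: p0:(3,1)->(2,1) | p1:(2,4)->(1,4) | p2:(1,3)->(1,4)
Step 3: p0:(2,1)->(1,1) | p1:(1,4)->(1,5)->EXIT | p2:(1,4)->(1,5)->EXIT
Step 4: p0:(1,1)->(1,2) | p1:escaped | p2:escaped
Step 5: p0:(1,2)->(1,3) | p1:escaped | p2:escaped
Step 6: p0:(1,3)->(1,4) | p1:escaped | p2:escaped

(1,4) ESCAPED ESCAPED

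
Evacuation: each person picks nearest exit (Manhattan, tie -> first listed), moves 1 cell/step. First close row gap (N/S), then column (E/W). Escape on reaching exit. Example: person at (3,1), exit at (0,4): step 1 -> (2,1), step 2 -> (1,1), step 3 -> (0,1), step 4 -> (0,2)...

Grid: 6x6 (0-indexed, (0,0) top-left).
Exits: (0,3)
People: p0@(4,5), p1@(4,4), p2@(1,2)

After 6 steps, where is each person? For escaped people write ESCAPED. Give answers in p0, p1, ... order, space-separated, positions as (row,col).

Step 1: p0:(4,5)->(3,5) | p1:(4,4)->(3,4) | p2:(1,2)->(0,2)
Step 2: p0:(3,5)->(2,5) | p1:(3,4)->(2,4) | p2:(0,2)->(0,3)->EXIT
Step 3: p0:(2,5)->(1,5) | p1:(2,4)->(1,4) | p2:escaped
Step 4: p0:(1,5)->(0,5) | p1:(1,4)->(0,4) | p2:escaped
Step 5: p0:(0,5)->(0,4) | p1:(0,4)->(0,3)->EXIT | p2:escaped
Step 6: p0:(0,4)->(0,3)->EXIT | p1:escaped | p2:escaped

ESCAPED ESCAPED ESCAPED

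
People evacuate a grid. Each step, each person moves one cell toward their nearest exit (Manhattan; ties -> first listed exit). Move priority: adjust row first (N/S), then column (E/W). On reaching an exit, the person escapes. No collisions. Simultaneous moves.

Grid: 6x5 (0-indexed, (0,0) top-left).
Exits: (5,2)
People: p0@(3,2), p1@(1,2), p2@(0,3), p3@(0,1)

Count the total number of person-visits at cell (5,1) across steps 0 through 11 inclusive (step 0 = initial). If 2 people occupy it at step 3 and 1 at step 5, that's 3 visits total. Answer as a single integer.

Step 0: p0@(3,2) p1@(1,2) p2@(0,3) p3@(0,1) -> at (5,1): 0 [-], cum=0
Step 1: p0@(4,2) p1@(2,2) p2@(1,3) p3@(1,1) -> at (5,1): 0 [-], cum=0
Step 2: p0@ESC p1@(3,2) p2@(2,3) p3@(2,1) -> at (5,1): 0 [-], cum=0
Step 3: p0@ESC p1@(4,2) p2@(3,3) p3@(3,1) -> at (5,1): 0 [-], cum=0
Step 4: p0@ESC p1@ESC p2@(4,3) p3@(4,1) -> at (5,1): 0 [-], cum=0
Step 5: p0@ESC p1@ESC p2@(5,3) p3@(5,1) -> at (5,1): 1 [p3], cum=1
Step 6: p0@ESC p1@ESC p2@ESC p3@ESC -> at (5,1): 0 [-], cum=1
Total visits = 1

Answer: 1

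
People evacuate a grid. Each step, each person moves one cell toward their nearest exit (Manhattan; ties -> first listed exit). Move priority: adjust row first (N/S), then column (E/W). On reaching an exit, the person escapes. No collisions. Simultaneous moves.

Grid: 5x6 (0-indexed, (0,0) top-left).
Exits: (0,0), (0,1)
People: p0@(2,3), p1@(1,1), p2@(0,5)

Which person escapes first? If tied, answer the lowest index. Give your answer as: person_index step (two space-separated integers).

Step 1: p0:(2,3)->(1,3) | p1:(1,1)->(0,1)->EXIT | p2:(0,5)->(0,4)
Step 2: p0:(1,3)->(0,3) | p1:escaped | p2:(0,4)->(0,3)
Step 3: p0:(0,3)->(0,2) | p1:escaped | p2:(0,3)->(0,2)
Step 4: p0:(0,2)->(0,1)->EXIT | p1:escaped | p2:(0,2)->(0,1)->EXIT
Exit steps: [4, 1, 4]
First to escape: p1 at step 1

Answer: 1 1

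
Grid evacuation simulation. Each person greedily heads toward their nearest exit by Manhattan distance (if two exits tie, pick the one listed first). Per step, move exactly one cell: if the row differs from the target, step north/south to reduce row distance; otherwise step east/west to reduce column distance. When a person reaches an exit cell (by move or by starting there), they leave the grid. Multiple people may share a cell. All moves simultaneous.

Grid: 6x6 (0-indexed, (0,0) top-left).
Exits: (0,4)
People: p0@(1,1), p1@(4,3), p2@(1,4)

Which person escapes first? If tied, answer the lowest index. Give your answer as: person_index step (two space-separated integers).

Answer: 2 1

Derivation:
Step 1: p0:(1,1)->(0,1) | p1:(4,3)->(3,3) | p2:(1,4)->(0,4)->EXIT
Step 2: p0:(0,1)->(0,2) | p1:(3,3)->(2,3) | p2:escaped
Step 3: p0:(0,2)->(0,3) | p1:(2,3)->(1,3) | p2:escaped
Step 4: p0:(0,3)->(0,4)->EXIT | p1:(1,3)->(0,3) | p2:escaped
Step 5: p0:escaped | p1:(0,3)->(0,4)->EXIT | p2:escaped
Exit steps: [4, 5, 1]
First to escape: p2 at step 1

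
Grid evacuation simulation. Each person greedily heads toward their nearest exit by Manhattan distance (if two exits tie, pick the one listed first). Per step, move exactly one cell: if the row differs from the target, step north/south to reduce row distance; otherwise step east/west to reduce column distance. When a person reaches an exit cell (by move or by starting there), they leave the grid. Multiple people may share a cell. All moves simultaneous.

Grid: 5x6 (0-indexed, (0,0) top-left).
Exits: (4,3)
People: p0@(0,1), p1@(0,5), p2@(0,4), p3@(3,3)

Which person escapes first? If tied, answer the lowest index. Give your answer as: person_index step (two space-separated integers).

Step 1: p0:(0,1)->(1,1) | p1:(0,5)->(1,5) | p2:(0,4)->(1,4) | p3:(3,3)->(4,3)->EXIT
Step 2: p0:(1,1)->(2,1) | p1:(1,5)->(2,5) | p2:(1,4)->(2,4) | p3:escaped
Step 3: p0:(2,1)->(3,1) | p1:(2,5)->(3,5) | p2:(2,4)->(3,4) | p3:escaped
Step 4: p0:(3,1)->(4,1) | p1:(3,5)->(4,5) | p2:(3,4)->(4,4) | p3:escaped
Step 5: p0:(4,1)->(4,2) | p1:(4,5)->(4,4) | p2:(4,4)->(4,3)->EXIT | p3:escaped
Step 6: p0:(4,2)->(4,3)->EXIT | p1:(4,4)->(4,3)->EXIT | p2:escaped | p3:escaped
Exit steps: [6, 6, 5, 1]
First to escape: p3 at step 1

Answer: 3 1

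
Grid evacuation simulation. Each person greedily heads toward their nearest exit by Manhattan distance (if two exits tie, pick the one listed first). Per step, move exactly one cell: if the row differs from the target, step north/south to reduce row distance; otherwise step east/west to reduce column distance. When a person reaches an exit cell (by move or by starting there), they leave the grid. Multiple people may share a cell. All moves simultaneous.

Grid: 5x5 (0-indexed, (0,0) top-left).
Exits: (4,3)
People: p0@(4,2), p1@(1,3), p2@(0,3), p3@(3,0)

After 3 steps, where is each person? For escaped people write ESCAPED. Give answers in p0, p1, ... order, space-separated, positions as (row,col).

Step 1: p0:(4,2)->(4,3)->EXIT | p1:(1,3)->(2,3) | p2:(0,3)->(1,3) | p3:(3,0)->(4,0)
Step 2: p0:escaped | p1:(2,3)->(3,3) | p2:(1,3)->(2,3) | p3:(4,0)->(4,1)
Step 3: p0:escaped | p1:(3,3)->(4,3)->EXIT | p2:(2,3)->(3,3) | p3:(4,1)->(4,2)

ESCAPED ESCAPED (3,3) (4,2)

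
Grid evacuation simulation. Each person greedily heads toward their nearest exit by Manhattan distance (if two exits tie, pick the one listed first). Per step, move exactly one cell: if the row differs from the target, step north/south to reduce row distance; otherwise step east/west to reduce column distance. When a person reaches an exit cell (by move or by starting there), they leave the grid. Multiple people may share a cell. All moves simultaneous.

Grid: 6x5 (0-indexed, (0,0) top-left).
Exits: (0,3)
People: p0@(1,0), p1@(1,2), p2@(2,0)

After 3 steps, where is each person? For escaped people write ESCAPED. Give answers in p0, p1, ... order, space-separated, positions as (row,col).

Step 1: p0:(1,0)->(0,0) | p1:(1,2)->(0,2) | p2:(2,0)->(1,0)
Step 2: p0:(0,0)->(0,1) | p1:(0,2)->(0,3)->EXIT | p2:(1,0)->(0,0)
Step 3: p0:(0,1)->(0,2) | p1:escaped | p2:(0,0)->(0,1)

(0,2) ESCAPED (0,1)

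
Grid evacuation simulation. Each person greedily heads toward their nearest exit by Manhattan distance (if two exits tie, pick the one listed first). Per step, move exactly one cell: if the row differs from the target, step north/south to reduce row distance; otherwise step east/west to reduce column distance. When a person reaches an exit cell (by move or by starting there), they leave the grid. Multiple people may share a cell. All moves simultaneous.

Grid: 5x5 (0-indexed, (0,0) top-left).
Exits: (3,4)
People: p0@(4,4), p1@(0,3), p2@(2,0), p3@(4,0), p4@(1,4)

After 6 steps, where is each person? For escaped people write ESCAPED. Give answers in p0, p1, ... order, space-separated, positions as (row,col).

Step 1: p0:(4,4)->(3,4)->EXIT | p1:(0,3)->(1,3) | p2:(2,0)->(3,0) | p3:(4,0)->(3,0) | p4:(1,4)->(2,4)
Step 2: p0:escaped | p1:(1,3)->(2,3) | p2:(3,0)->(3,1) | p3:(3,0)->(3,1) | p4:(2,4)->(3,4)->EXIT
Step 3: p0:escaped | p1:(2,3)->(3,3) | p2:(3,1)->(3,2) | p3:(3,1)->(3,2) | p4:escaped
Step 4: p0:escaped | p1:(3,3)->(3,4)->EXIT | p2:(3,2)->(3,3) | p3:(3,2)->(3,3) | p4:escaped
Step 5: p0:escaped | p1:escaped | p2:(3,3)->(3,4)->EXIT | p3:(3,3)->(3,4)->EXIT | p4:escaped

ESCAPED ESCAPED ESCAPED ESCAPED ESCAPED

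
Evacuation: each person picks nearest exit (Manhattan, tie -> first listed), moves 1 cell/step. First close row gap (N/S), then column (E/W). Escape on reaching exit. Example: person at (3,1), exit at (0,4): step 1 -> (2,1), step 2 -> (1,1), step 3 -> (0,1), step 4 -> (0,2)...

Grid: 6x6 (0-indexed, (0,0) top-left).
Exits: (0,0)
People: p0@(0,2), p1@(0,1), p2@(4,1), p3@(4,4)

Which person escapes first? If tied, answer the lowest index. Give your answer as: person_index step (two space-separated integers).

Step 1: p0:(0,2)->(0,1) | p1:(0,1)->(0,0)->EXIT | p2:(4,1)->(3,1) | p3:(4,4)->(3,4)
Step 2: p0:(0,1)->(0,0)->EXIT | p1:escaped | p2:(3,1)->(2,1) | p3:(3,4)->(2,4)
Step 3: p0:escaped | p1:escaped | p2:(2,1)->(1,1) | p3:(2,4)->(1,4)
Step 4: p0:escaped | p1:escaped | p2:(1,1)->(0,1) | p3:(1,4)->(0,4)
Step 5: p0:escaped | p1:escaped | p2:(0,1)->(0,0)->EXIT | p3:(0,4)->(0,3)
Step 6: p0:escaped | p1:escaped | p2:escaped | p3:(0,3)->(0,2)
Step 7: p0:escaped | p1:escaped | p2:escaped | p3:(0,2)->(0,1)
Step 8: p0:escaped | p1:escaped | p2:escaped | p3:(0,1)->(0,0)->EXIT
Exit steps: [2, 1, 5, 8]
First to escape: p1 at step 1

Answer: 1 1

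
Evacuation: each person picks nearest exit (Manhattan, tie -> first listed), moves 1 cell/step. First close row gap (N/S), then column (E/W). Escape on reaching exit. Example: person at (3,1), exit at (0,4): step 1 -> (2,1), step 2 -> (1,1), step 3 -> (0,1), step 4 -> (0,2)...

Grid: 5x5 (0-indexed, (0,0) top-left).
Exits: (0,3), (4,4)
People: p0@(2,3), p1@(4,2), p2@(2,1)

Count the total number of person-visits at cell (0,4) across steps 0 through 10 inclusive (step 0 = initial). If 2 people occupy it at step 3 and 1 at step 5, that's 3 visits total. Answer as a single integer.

Step 0: p0@(2,3) p1@(4,2) p2@(2,1) -> at (0,4): 0 [-], cum=0
Step 1: p0@(1,3) p1@(4,3) p2@(1,1) -> at (0,4): 0 [-], cum=0
Step 2: p0@ESC p1@ESC p2@(0,1) -> at (0,4): 0 [-], cum=0
Step 3: p0@ESC p1@ESC p2@(0,2) -> at (0,4): 0 [-], cum=0
Step 4: p0@ESC p1@ESC p2@ESC -> at (0,4): 0 [-], cum=0
Total visits = 0

Answer: 0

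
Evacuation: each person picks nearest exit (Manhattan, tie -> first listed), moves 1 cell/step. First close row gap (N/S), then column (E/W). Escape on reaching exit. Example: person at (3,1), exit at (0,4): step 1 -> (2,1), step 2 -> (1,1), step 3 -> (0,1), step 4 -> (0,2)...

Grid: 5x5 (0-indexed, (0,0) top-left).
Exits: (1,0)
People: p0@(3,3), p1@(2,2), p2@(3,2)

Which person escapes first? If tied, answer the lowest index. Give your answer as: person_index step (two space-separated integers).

Answer: 1 3

Derivation:
Step 1: p0:(3,3)->(2,3) | p1:(2,2)->(1,2) | p2:(3,2)->(2,2)
Step 2: p0:(2,3)->(1,3) | p1:(1,2)->(1,1) | p2:(2,2)->(1,2)
Step 3: p0:(1,3)->(1,2) | p1:(1,1)->(1,0)->EXIT | p2:(1,2)->(1,1)
Step 4: p0:(1,2)->(1,1) | p1:escaped | p2:(1,1)->(1,0)->EXIT
Step 5: p0:(1,1)->(1,0)->EXIT | p1:escaped | p2:escaped
Exit steps: [5, 3, 4]
First to escape: p1 at step 3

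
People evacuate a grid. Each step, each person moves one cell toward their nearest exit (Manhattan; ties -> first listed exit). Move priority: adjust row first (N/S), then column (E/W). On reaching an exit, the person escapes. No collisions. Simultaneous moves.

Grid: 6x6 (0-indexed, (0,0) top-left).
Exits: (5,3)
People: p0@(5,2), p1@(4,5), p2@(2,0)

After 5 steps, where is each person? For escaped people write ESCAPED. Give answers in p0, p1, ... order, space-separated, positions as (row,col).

Step 1: p0:(5,2)->(5,3)->EXIT | p1:(4,5)->(5,5) | p2:(2,0)->(3,0)
Step 2: p0:escaped | p1:(5,5)->(5,4) | p2:(3,0)->(4,0)
Step 3: p0:escaped | p1:(5,4)->(5,3)->EXIT | p2:(4,0)->(5,0)
Step 4: p0:escaped | p1:escaped | p2:(5,0)->(5,1)
Step 5: p0:escaped | p1:escaped | p2:(5,1)->(5,2)

ESCAPED ESCAPED (5,2)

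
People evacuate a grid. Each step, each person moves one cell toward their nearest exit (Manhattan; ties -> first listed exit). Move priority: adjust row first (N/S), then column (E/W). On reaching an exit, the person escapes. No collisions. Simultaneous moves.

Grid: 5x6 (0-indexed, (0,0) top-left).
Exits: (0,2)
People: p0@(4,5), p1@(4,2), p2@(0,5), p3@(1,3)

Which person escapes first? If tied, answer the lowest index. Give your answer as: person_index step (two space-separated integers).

Answer: 3 2

Derivation:
Step 1: p0:(4,5)->(3,5) | p1:(4,2)->(3,2) | p2:(0,5)->(0,4) | p3:(1,3)->(0,3)
Step 2: p0:(3,5)->(2,5) | p1:(3,2)->(2,2) | p2:(0,4)->(0,3) | p3:(0,3)->(0,2)->EXIT
Step 3: p0:(2,5)->(1,5) | p1:(2,2)->(1,2) | p2:(0,3)->(0,2)->EXIT | p3:escaped
Step 4: p0:(1,5)->(0,5) | p1:(1,2)->(0,2)->EXIT | p2:escaped | p3:escaped
Step 5: p0:(0,5)->(0,4) | p1:escaped | p2:escaped | p3:escaped
Step 6: p0:(0,4)->(0,3) | p1:escaped | p2:escaped | p3:escaped
Step 7: p0:(0,3)->(0,2)->EXIT | p1:escaped | p2:escaped | p3:escaped
Exit steps: [7, 4, 3, 2]
First to escape: p3 at step 2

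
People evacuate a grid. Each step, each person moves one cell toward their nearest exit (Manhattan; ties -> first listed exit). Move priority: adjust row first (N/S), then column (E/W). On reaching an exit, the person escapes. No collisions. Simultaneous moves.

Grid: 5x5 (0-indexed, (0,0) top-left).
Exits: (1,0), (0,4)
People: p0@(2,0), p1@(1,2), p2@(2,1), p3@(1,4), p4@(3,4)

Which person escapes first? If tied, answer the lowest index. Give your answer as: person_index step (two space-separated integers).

Answer: 0 1

Derivation:
Step 1: p0:(2,0)->(1,0)->EXIT | p1:(1,2)->(1,1) | p2:(2,1)->(1,1) | p3:(1,4)->(0,4)->EXIT | p4:(3,4)->(2,4)
Step 2: p0:escaped | p1:(1,1)->(1,0)->EXIT | p2:(1,1)->(1,0)->EXIT | p3:escaped | p4:(2,4)->(1,4)
Step 3: p0:escaped | p1:escaped | p2:escaped | p3:escaped | p4:(1,4)->(0,4)->EXIT
Exit steps: [1, 2, 2, 1, 3]
First to escape: p0 at step 1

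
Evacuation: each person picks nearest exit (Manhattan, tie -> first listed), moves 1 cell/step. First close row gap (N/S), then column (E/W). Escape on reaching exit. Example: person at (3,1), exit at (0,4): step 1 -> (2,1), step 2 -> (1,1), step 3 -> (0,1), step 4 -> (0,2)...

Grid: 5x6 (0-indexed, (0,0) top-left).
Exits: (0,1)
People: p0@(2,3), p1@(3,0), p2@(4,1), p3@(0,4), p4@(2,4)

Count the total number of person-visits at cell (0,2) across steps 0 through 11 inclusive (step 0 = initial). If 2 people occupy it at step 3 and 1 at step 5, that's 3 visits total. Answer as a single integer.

Answer: 3

Derivation:
Step 0: p0@(2,3) p1@(3,0) p2@(4,1) p3@(0,4) p4@(2,4) -> at (0,2): 0 [-], cum=0
Step 1: p0@(1,3) p1@(2,0) p2@(3,1) p3@(0,3) p4@(1,4) -> at (0,2): 0 [-], cum=0
Step 2: p0@(0,3) p1@(1,0) p2@(2,1) p3@(0,2) p4@(0,4) -> at (0,2): 1 [p3], cum=1
Step 3: p0@(0,2) p1@(0,0) p2@(1,1) p3@ESC p4@(0,3) -> at (0,2): 1 [p0], cum=2
Step 4: p0@ESC p1@ESC p2@ESC p3@ESC p4@(0,2) -> at (0,2): 1 [p4], cum=3
Step 5: p0@ESC p1@ESC p2@ESC p3@ESC p4@ESC -> at (0,2): 0 [-], cum=3
Total visits = 3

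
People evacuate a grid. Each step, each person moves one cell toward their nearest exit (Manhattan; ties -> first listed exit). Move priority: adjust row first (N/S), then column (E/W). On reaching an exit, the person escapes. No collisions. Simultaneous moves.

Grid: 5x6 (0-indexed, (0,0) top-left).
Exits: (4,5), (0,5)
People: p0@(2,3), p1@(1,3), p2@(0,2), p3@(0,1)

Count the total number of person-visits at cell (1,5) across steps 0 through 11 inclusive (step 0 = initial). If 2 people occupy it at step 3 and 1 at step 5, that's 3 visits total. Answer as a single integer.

Answer: 0

Derivation:
Step 0: p0@(2,3) p1@(1,3) p2@(0,2) p3@(0,1) -> at (1,5): 0 [-], cum=0
Step 1: p0@(3,3) p1@(0,3) p2@(0,3) p3@(0,2) -> at (1,5): 0 [-], cum=0
Step 2: p0@(4,3) p1@(0,4) p2@(0,4) p3@(0,3) -> at (1,5): 0 [-], cum=0
Step 3: p0@(4,4) p1@ESC p2@ESC p3@(0,4) -> at (1,5): 0 [-], cum=0
Step 4: p0@ESC p1@ESC p2@ESC p3@ESC -> at (1,5): 0 [-], cum=0
Total visits = 0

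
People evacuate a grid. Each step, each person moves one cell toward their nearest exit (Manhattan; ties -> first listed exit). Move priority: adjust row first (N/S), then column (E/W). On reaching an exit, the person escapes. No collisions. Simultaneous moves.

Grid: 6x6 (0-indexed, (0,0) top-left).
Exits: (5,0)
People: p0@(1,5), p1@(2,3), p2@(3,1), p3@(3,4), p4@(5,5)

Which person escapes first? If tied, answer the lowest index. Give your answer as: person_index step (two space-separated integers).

Step 1: p0:(1,5)->(2,5) | p1:(2,3)->(3,3) | p2:(3,1)->(4,1) | p3:(3,4)->(4,4) | p4:(5,5)->(5,4)
Step 2: p0:(2,5)->(3,5) | p1:(3,3)->(4,3) | p2:(4,1)->(5,1) | p3:(4,4)->(5,4) | p4:(5,4)->(5,3)
Step 3: p0:(3,5)->(4,5) | p1:(4,3)->(5,3) | p2:(5,1)->(5,0)->EXIT | p3:(5,4)->(5,3) | p4:(5,3)->(5,2)
Step 4: p0:(4,5)->(5,5) | p1:(5,3)->(5,2) | p2:escaped | p3:(5,3)->(5,2) | p4:(5,2)->(5,1)
Step 5: p0:(5,5)->(5,4) | p1:(5,2)->(5,1) | p2:escaped | p3:(5,2)->(5,1) | p4:(5,1)->(5,0)->EXIT
Step 6: p0:(5,4)->(5,3) | p1:(5,1)->(5,0)->EXIT | p2:escaped | p3:(5,1)->(5,0)->EXIT | p4:escaped
Step 7: p0:(5,3)->(5,2) | p1:escaped | p2:escaped | p3:escaped | p4:escaped
Step 8: p0:(5,2)->(5,1) | p1:escaped | p2:escaped | p3:escaped | p4:escaped
Step 9: p0:(5,1)->(5,0)->EXIT | p1:escaped | p2:escaped | p3:escaped | p4:escaped
Exit steps: [9, 6, 3, 6, 5]
First to escape: p2 at step 3

Answer: 2 3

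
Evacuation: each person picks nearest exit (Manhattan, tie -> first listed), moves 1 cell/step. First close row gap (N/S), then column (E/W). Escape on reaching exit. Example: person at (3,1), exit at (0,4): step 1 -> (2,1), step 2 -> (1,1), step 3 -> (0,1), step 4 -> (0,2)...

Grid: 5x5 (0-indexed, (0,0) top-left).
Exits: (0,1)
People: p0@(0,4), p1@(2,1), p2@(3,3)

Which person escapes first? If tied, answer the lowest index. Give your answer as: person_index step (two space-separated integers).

Step 1: p0:(0,4)->(0,3) | p1:(2,1)->(1,1) | p2:(3,3)->(2,3)
Step 2: p0:(0,3)->(0,2) | p1:(1,1)->(0,1)->EXIT | p2:(2,3)->(1,3)
Step 3: p0:(0,2)->(0,1)->EXIT | p1:escaped | p2:(1,3)->(0,3)
Step 4: p0:escaped | p1:escaped | p2:(0,3)->(0,2)
Step 5: p0:escaped | p1:escaped | p2:(0,2)->(0,1)->EXIT
Exit steps: [3, 2, 5]
First to escape: p1 at step 2

Answer: 1 2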